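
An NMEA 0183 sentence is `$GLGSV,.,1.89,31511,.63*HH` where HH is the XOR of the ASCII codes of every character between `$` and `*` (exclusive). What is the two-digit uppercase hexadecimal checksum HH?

XOR the ASCII codes of the payload characters:
  'G' = 0x47 → acc = 0x47
  'L' = 0x4C → acc = 0x0B
  'G' = 0x47 → acc = 0x4C
  'S' = 0x53 → acc = 0x1F
  'V' = 0x56 → acc = 0x49
  ',' = 0x2C → acc = 0x65
  '.' = 0x2E → acc = 0x4B
  ',' = 0x2C → acc = 0x67
  '1' = 0x31 → acc = 0x56
  '.' = 0x2E → acc = 0x78
  '8' = 0x38 → acc = 0x40
  '9' = 0x39 → acc = 0x79
  ',' = 0x2C → acc = 0x55
  '3' = 0x33 → acc = 0x66
  '1' = 0x31 → acc = 0x57
  '5' = 0x35 → acc = 0x62
  '1' = 0x31 → acc = 0x53
  '1' = 0x31 → acc = 0x62
  ',' = 0x2C → acc = 0x4E
  '.' = 0x2E → acc = 0x60
  '6' = 0x36 → acc = 0x56
  '3' = 0x33 → acc = 0x65
Checksum = 0x65.

65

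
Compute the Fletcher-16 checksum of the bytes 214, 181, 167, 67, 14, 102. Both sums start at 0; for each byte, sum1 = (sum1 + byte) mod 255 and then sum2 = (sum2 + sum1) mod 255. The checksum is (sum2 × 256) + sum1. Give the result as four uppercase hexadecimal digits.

80EB

Running sums (mod 255):
  after byte 0 (214): sum1=214, sum2=214
  after byte 1 (181): sum1=140, sum2=99
  after byte 2 (167): sum1=52, sum2=151
  after byte 3 (67): sum1=119, sum2=15
  after byte 4 (14): sum1=133, sum2=148
  after byte 5 (102): sum1=235, sum2=128
Checksum = sum2·256 + sum1 = 128·256 + 235 = 33003 = 0x80EB.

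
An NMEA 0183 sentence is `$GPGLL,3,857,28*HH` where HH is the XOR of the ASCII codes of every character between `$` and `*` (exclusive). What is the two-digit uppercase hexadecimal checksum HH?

XOR the ASCII codes of the payload characters:
  'G' = 0x47 → acc = 0x47
  'P' = 0x50 → acc = 0x17
  'G' = 0x47 → acc = 0x50
  'L' = 0x4C → acc = 0x1C
  'L' = 0x4C → acc = 0x50
  ',' = 0x2C → acc = 0x7C
  '3' = 0x33 → acc = 0x4F
  ',' = 0x2C → acc = 0x63
  '8' = 0x38 → acc = 0x5B
  '5' = 0x35 → acc = 0x6E
  '7' = 0x37 → acc = 0x59
  ',' = 0x2C → acc = 0x75
  '2' = 0x32 → acc = 0x47
  '8' = 0x38 → acc = 0x7F
Checksum = 0x7F.

7F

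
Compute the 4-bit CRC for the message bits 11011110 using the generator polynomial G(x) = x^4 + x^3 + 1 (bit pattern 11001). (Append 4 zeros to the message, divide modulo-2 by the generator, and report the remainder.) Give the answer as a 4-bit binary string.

1010

Append 4 zeros: 110111100000. Divide by 11001 (XOR where the leading bit is 1):
  pos 0: 11011 XOR 11001 = 00010
  pos 3: 10110 XOR 11001 = 01111
  pos 4: 11110 XOR 11001 = 00111
  pos 6: 11100 XOR 11001 = 00101
Remainder (last 4 bits) = 1010. This is the CRC / FCS.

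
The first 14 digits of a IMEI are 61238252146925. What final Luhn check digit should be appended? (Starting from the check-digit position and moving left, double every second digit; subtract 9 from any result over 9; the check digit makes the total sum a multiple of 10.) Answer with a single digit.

6

Partial digits right→left: 5 2 9 6 4 1 2 5 2 8 3 2 1 6
Double every second digit counting from the check-digit position (so the 1st, 3rd, 5th, ... of the partial from the right).
  doubled (with −9 where >9): 1 9 8 4 4 6 2 → sum 34
  kept as-is: 2 6 1 5 8 2 6 → sum 30
Total = 34 + 30 = 64.
Check digit = (10 − (64 mod 10)) mod 10 = 6.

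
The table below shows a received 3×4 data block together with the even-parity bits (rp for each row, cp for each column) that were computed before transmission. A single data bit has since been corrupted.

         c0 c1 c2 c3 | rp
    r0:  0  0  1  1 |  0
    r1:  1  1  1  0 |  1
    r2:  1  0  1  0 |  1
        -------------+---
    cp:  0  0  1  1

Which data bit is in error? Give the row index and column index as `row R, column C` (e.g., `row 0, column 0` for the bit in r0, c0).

Recompute each row's even parity and compare to rp:
  r0: data parity 0, sent rp 0 → ok
  r1: data parity 1, sent rp 1 → ok
  r2: data parity 0, sent rp 1 → mismatch
Recompute each column's even parity and compare to cp:
  c0: data parity 0, sent cp 0 → ok
  c1: data parity 1, sent cp 0 → mismatch
  c2: data parity 1, sent cp 1 → ok
  c3: data parity 1, sent cp 1 → ok
Exactly one row (r2) and one column (c1) fail → the flipped bit is at their intersection.

row 2, column 1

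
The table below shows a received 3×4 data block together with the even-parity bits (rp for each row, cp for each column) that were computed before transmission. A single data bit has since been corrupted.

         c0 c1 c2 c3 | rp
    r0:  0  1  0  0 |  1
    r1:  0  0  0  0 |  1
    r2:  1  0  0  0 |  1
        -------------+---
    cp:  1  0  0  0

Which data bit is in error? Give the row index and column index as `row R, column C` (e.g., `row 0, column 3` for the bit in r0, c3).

row 1, column 1

Recompute each row's even parity and compare to rp:
  r0: data parity 1, sent rp 1 → ok
  r1: data parity 0, sent rp 1 → mismatch
  r2: data parity 1, sent rp 1 → ok
Recompute each column's even parity and compare to cp:
  c0: data parity 1, sent cp 1 → ok
  c1: data parity 1, sent cp 0 → mismatch
  c2: data parity 0, sent cp 0 → ok
  c3: data parity 0, sent cp 0 → ok
Exactly one row (r1) and one column (c1) fail → the flipped bit is at their intersection.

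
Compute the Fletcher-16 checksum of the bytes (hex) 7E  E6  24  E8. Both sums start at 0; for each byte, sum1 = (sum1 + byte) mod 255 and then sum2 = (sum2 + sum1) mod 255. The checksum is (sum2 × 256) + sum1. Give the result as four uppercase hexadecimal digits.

DF72

Running sums (mod 255):
  after byte 0 (7E): sum1=126, sum2=126
  after byte 1 (E6): sum1=101, sum2=227
  after byte 2 (24): sum1=137, sum2=109
  after byte 3 (E8): sum1=114, sum2=223
Checksum = sum2·256 + sum1 = 223·256 + 114 = 57202 = 0xDF72.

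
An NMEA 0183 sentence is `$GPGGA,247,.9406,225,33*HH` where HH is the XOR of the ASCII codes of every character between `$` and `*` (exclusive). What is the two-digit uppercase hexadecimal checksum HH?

XOR the ASCII codes of the payload characters:
  'G' = 0x47 → acc = 0x47
  'P' = 0x50 → acc = 0x17
  'G' = 0x47 → acc = 0x50
  'G' = 0x47 → acc = 0x17
  'A' = 0x41 → acc = 0x56
  ',' = 0x2C → acc = 0x7A
  '2' = 0x32 → acc = 0x48
  '4' = 0x34 → acc = 0x7C
  '7' = 0x37 → acc = 0x4B
  ',' = 0x2C → acc = 0x67
  '.' = 0x2E → acc = 0x49
  '9' = 0x39 → acc = 0x70
  '4' = 0x34 → acc = 0x44
  '0' = 0x30 → acc = 0x74
  '6' = 0x36 → acc = 0x42
  ',' = 0x2C → acc = 0x6E
  '2' = 0x32 → acc = 0x5C
  '2' = 0x32 → acc = 0x6E
  '5' = 0x35 → acc = 0x5B
  ',' = 0x2C → acc = 0x77
  '3' = 0x33 → acc = 0x44
  '3' = 0x33 → acc = 0x77
Checksum = 0x77.

77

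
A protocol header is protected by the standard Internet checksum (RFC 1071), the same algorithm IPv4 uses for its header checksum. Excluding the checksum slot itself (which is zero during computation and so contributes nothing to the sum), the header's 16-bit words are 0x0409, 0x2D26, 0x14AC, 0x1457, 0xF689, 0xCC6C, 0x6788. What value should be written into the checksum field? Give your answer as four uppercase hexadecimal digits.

One's-complement addition (fold any carry out of bit 15 back into bit 0):
  0x0409 + 0x2D26 = 0x0312F
  0x312F + 0x14AC = 0x045DB
  0x45DB + 0x1457 = 0x05A32
  0x5A32 + 0xF689 = 0x150BB → wrap carry → 0x50BC
  0x50BC + 0xCC6C = 0x11D28 → wrap carry → 0x1D29
  0x1D29 + 0x6788 = 0x084B1
One's-complement sum = 0x84B1.
Checksum = ~0x84B1 & 0xFFFF = 0x7B4E.

7B4E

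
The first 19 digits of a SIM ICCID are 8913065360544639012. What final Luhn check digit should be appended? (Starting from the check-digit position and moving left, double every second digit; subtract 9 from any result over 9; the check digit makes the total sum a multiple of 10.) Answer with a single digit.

Partial digits right→left: 2 1 0 9 3 6 4 4 5 0 6 3 5 6 0 3 1 9 8
Double every second digit counting from the check-digit position (so the 1st, 3rd, 5th, ... of the partial from the right).
  doubled (with −9 where >9): 4 0 6 8 1 3 1 0 2 7 → sum 32
  kept as-is: 1 9 6 4 0 3 6 3 9 → sum 41
Total = 32 + 41 = 73.
Check digit = (10 − (73 mod 10)) mod 10 = 7.

7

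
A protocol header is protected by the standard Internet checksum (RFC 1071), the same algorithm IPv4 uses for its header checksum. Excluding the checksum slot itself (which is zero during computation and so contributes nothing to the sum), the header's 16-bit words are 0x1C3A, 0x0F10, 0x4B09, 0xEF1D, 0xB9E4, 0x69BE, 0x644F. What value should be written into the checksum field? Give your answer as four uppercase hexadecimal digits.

129C

One's-complement addition (fold any carry out of bit 15 back into bit 0):
  0x1C3A + 0x0F10 = 0x02B4A
  0x2B4A + 0x4B09 = 0x07653
  0x7653 + 0xEF1D = 0x16570 → wrap carry → 0x6571
  0x6571 + 0xB9E4 = 0x11F55 → wrap carry → 0x1F56
  0x1F56 + 0x69BE = 0x08914
  0x8914 + 0x644F = 0x0ED63
One's-complement sum = 0xED63.
Checksum = ~0xED63 & 0xFFFF = 0x129C.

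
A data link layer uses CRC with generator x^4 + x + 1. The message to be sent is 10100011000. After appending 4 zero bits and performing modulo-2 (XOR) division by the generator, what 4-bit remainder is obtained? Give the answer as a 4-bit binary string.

1000

Append 4 zeros: 101000110000000. Divide by 10011 (XOR where the leading bit is 1):
  pos 0: 10100 XOR 10011 = 00111
  pos 2: 11101 XOR 10011 = 01110
  pos 3: 11101 XOR 10011 = 01110
  pos 4: 11100 XOR 10011 = 01111
  pos 5: 11110 XOR 10011 = 01101
  pos 6: 11010 XOR 10011 = 01001
  pos 7: 10010 XOR 10011 = 00001
Remainder (last 4 bits) = 1000. This is the CRC / FCS.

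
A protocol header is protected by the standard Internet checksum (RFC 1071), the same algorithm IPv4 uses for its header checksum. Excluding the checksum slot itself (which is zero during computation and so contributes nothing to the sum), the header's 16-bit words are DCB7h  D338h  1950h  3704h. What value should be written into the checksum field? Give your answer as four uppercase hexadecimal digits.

FFBA

One's-complement addition (fold any carry out of bit 15 back into bit 0):
  0xDCB7 + 0xD338 = 0x1AFEF → wrap carry → 0xAFF0
  0xAFF0 + 0x1950 = 0x0C940
  0xC940 + 0x3704 = 0x10044 → wrap carry → 0x0045
One's-complement sum = 0x0045.
Checksum = ~0x0045 & 0xFFFF = 0xFFBA.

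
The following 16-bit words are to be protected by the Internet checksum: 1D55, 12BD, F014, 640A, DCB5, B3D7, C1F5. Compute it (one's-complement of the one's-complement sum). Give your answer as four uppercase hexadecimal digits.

One's-complement addition (fold any carry out of bit 15 back into bit 0):
  0x1D55 + 0x12BD = 0x03012
  0x3012 + 0xF014 = 0x12026 → wrap carry → 0x2027
  0x2027 + 0x640A = 0x08431
  0x8431 + 0xDCB5 = 0x160E6 → wrap carry → 0x60E7
  0x60E7 + 0xB3D7 = 0x114BE → wrap carry → 0x14BF
  0x14BF + 0xC1F5 = 0x0D6B4
One's-complement sum = 0xD6B4.
Checksum = ~0xD6B4 & 0xFFFF = 0x294B.

294B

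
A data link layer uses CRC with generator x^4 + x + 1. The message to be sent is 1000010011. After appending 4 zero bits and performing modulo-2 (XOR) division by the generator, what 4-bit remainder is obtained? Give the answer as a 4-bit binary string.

1101

Append 4 zeros: 10000100110000. Divide by 10011 (XOR where the leading bit is 1):
  pos 0: 10000 XOR 10011 = 00011
  pos 3: 11100 XOR 10011 = 01111
  pos 4: 11111 XOR 10011 = 01100
  pos 5: 11001 XOR 10011 = 01010
  pos 6: 10100 XOR 10011 = 00111
  pos 8: 11100 XOR 10011 = 01111
  pos 9: 11110 XOR 10011 = 01101
Remainder (last 4 bits) = 1101. This is the CRC / FCS.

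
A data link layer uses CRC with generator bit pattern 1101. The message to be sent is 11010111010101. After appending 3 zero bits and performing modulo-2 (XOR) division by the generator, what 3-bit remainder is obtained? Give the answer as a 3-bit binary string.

001

Append 3 zeros: 11010111010101000. Divide by 1101 (XOR where the leading bit is 1):
  pos 0: 1101 XOR 1101 = 0000
  pos 5: 1110 XOR 1101 = 0011
  pos 7: 1110 XOR 1101 = 0011
  pos 9: 1110 XOR 1101 = 0011
  pos 11: 1110 XOR 1101 = 0011
  pos 13: 1100 XOR 1101 = 0001
Remainder (last 3 bits) = 001. This is the CRC / FCS.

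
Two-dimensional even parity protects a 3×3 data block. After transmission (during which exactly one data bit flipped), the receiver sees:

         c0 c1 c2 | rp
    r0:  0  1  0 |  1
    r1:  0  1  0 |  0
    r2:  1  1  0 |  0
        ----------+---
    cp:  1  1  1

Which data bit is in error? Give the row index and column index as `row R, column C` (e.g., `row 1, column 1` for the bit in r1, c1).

row 1, column 2

Recompute each row's even parity and compare to rp:
  r0: data parity 1, sent rp 1 → ok
  r1: data parity 1, sent rp 0 → mismatch
  r2: data parity 0, sent rp 0 → ok
Recompute each column's even parity and compare to cp:
  c0: data parity 1, sent cp 1 → ok
  c1: data parity 1, sent cp 1 → ok
  c2: data parity 0, sent cp 1 → mismatch
Exactly one row (r1) and one column (c2) fail → the flipped bit is at their intersection.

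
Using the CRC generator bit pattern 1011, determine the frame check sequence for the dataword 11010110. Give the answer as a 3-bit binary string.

111

Append 3 zeros: 11010110000. Divide by 1011 (XOR where the leading bit is 1):
  pos 0: 1101 XOR 1011 = 0110
  pos 1: 1100 XOR 1011 = 0111
  pos 2: 1111 XOR 1011 = 0100
  pos 3: 1001 XOR 1011 = 0010
  pos 5: 1000 XOR 1011 = 0011
  pos 7: 1100 XOR 1011 = 0111
Remainder (last 3 bits) = 111. This is the CRC / FCS.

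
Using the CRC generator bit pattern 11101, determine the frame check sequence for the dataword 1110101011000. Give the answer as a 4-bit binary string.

1011

Append 4 zeros: 11101010110000000. Divide by 11101 (XOR where the leading bit is 1):
  pos 0: 11101 XOR 11101 = 00000
  pos 6: 10110 XOR 11101 = 01011
  pos 7: 10110 XOR 11101 = 01011
  pos 8: 10110 XOR 11101 = 01011
  pos 9: 10110 XOR 11101 = 01011
  pos 10: 10110 XOR 11101 = 01011
  pos 11: 10110 XOR 11101 = 01011
  pos 12: 10110 XOR 11101 = 01011
Remainder (last 4 bits) = 1011. This is the CRC / FCS.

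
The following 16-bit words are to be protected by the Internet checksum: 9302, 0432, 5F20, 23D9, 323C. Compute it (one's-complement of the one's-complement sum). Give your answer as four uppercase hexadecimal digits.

B395

One's-complement addition (fold any carry out of bit 15 back into bit 0):
  0x9302 + 0x0432 = 0x09734
  0x9734 + 0x5F20 = 0x0F654
  0xF654 + 0x23D9 = 0x11A2D → wrap carry → 0x1A2E
  0x1A2E + 0x323C = 0x04C6A
One's-complement sum = 0x4C6A.
Checksum = ~0x4C6A & 0xFFFF = 0xB395.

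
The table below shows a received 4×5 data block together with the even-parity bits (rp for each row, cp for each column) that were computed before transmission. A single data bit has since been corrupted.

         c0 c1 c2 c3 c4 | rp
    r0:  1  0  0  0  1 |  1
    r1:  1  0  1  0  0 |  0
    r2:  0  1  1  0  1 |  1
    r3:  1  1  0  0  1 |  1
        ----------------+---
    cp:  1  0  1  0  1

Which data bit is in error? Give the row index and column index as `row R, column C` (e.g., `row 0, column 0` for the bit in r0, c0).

Recompute each row's even parity and compare to rp:
  r0: data parity 0, sent rp 1 → mismatch
  r1: data parity 0, sent rp 0 → ok
  r2: data parity 1, sent rp 1 → ok
  r3: data parity 1, sent rp 1 → ok
Recompute each column's even parity and compare to cp:
  c0: data parity 1, sent cp 1 → ok
  c1: data parity 0, sent cp 0 → ok
  c2: data parity 0, sent cp 1 → mismatch
  c3: data parity 0, sent cp 0 → ok
  c4: data parity 1, sent cp 1 → ok
Exactly one row (r0) and one column (c2) fail → the flipped bit is at their intersection.

row 0, column 2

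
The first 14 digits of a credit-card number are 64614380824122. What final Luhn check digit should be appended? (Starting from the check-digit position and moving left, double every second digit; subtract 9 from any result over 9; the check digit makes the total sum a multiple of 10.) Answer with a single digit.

Partial digits right→left: 2 2 1 4 2 8 0 8 3 4 1 6 4 6
Double every second digit counting from the check-digit position (so the 1st, 3rd, 5th, ... of the partial from the right).
  doubled (with −9 where >9): 4 2 4 0 6 2 8 → sum 26
  kept as-is: 2 4 8 8 4 6 6 → sum 38
Total = 26 + 38 = 64.
Check digit = (10 − (64 mod 10)) mod 10 = 6.

6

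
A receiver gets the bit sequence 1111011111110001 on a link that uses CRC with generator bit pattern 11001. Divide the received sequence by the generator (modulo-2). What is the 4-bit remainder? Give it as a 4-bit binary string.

Modulo-2 division of 1111011111110001 by 11001:
  pos 0: 11110 XOR 11001 = 00111
  pos 2: 11111 XOR 11001 = 00110
  pos 4: 11011 XOR 11001 = 00010
  pos 7: 10111 XOR 11001 = 01110
  pos 8: 11100 XOR 11001 = 00101
  pos 10: 10100 XOR 11001 = 01101
  pos 11: 11011 XOR 11001 = 00010
Remainder = 0010 (nonzero — an error is detected).

0010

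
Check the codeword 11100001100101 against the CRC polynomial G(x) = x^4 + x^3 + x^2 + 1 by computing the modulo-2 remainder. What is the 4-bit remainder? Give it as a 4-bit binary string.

1000

Modulo-2 division of 11100001100101 by 11101:
  pos 0: 11100 XOR 11101 = 00001
  pos 4: 10011 XOR 11101 = 01110
  pos 5: 11100 XOR 11101 = 00001
  pos 9: 10101 XOR 11101 = 01000
Remainder = 1000 (nonzero — an error is detected).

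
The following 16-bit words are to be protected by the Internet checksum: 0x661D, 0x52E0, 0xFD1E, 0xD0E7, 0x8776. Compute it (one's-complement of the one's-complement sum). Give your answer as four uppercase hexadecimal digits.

One's-complement addition (fold any carry out of bit 15 back into bit 0):
  0x661D + 0x52E0 = 0x0B8FD
  0xB8FD + 0xFD1E = 0x1B61B → wrap carry → 0xB61C
  0xB61C + 0xD0E7 = 0x18703 → wrap carry → 0x8704
  0x8704 + 0x8776 = 0x10E7A → wrap carry → 0x0E7B
One's-complement sum = 0x0E7B.
Checksum = ~0x0E7B & 0xFFFF = 0xF184.

F184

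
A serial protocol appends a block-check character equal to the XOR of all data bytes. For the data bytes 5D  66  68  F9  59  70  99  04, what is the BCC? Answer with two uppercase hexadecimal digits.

1E

XOR the bytes together:
  start with 0x5D
  0x5D ⊕ 0x66 = 0x3B
  0x3B ⊕ 0x68 = 0x53
  0x53 ⊕ 0xF9 = 0xAA
  0xAA ⊕ 0x59 = 0xF3
  0xF3 ⊕ 0x70 = 0x83
  0x83 ⊕ 0x99 = 0x1A
  0x1A ⊕ 0x04 = 0x1E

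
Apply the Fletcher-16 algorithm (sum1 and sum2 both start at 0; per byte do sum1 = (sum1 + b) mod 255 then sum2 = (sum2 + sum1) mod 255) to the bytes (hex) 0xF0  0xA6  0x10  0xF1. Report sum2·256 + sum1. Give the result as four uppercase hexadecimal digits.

Running sums (mod 255):
  after byte 0 (0xF0): sum1=240, sum2=240
  after byte 1 (0xA6): sum1=151, sum2=136
  after byte 2 (0x10): sum1=167, sum2=48
  after byte 3 (0xF1): sum1=153, sum2=201
Checksum = sum2·256 + sum1 = 201·256 + 153 = 51609 = 0xC999.

C999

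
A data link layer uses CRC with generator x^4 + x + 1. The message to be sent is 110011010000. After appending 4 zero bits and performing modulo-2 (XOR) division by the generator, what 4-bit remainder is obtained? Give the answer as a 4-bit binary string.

Append 4 zeros: 1100110100000000. Divide by 10011 (XOR where the leading bit is 1):
  pos 0: 11001 XOR 10011 = 01010
  pos 1: 10101 XOR 10011 = 00110
  pos 3: 11001 XOR 10011 = 01010
  pos 4: 10100 XOR 10011 = 00111
  pos 6: 11100 XOR 10011 = 01111
  pos 7: 11110 XOR 10011 = 01101
  pos 8: 11010 XOR 10011 = 01001
  pos 9: 10010 XOR 10011 = 00001
Remainder (last 4 bits) = 0100. This is the CRC / FCS.

0100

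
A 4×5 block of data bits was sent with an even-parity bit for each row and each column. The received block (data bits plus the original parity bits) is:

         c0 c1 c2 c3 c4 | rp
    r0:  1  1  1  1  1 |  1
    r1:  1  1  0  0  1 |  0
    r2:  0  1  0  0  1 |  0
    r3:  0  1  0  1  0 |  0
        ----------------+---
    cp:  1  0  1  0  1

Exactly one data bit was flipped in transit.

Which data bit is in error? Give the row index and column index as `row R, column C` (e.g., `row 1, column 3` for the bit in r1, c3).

row 1, column 0

Recompute each row's even parity and compare to rp:
  r0: data parity 1, sent rp 1 → ok
  r1: data parity 1, sent rp 0 → mismatch
  r2: data parity 0, sent rp 0 → ok
  r3: data parity 0, sent rp 0 → ok
Recompute each column's even parity and compare to cp:
  c0: data parity 0, sent cp 1 → mismatch
  c1: data parity 0, sent cp 0 → ok
  c2: data parity 1, sent cp 1 → ok
  c3: data parity 0, sent cp 0 → ok
  c4: data parity 1, sent cp 1 → ok
Exactly one row (r1) and one column (c0) fail → the flipped bit is at their intersection.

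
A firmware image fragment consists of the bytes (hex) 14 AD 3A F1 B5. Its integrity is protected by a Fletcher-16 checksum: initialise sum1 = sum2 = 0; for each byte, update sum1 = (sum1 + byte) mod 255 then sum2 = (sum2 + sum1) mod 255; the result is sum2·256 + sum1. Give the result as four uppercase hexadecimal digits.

63A3

Running sums (mod 255):
  after byte 0 (14): sum1=20, sum2=20
  after byte 1 (AD): sum1=193, sum2=213
  after byte 2 (3A): sum1=251, sum2=209
  after byte 3 (F1): sum1=237, sum2=191
  after byte 4 (B5): sum1=163, sum2=99
Checksum = sum2·256 + sum1 = 99·256 + 163 = 25507 = 0x63A3.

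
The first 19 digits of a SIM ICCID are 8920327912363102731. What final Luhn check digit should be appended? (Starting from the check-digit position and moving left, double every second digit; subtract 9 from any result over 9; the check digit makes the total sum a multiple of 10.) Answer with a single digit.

3

Partial digits right→left: 1 3 7 2 0 1 3 6 3 2 1 9 7 2 3 0 2 9 8
Double every second digit counting from the check-digit position (so the 1st, 3rd, 5th, ... of the partial from the right).
  doubled (with −9 where >9): 2 5 0 6 6 2 5 6 4 7 → sum 43
  kept as-is: 3 2 1 6 2 9 2 0 9 → sum 34
Total = 43 + 34 = 77.
Check digit = (10 − (77 mod 10)) mod 10 = 3.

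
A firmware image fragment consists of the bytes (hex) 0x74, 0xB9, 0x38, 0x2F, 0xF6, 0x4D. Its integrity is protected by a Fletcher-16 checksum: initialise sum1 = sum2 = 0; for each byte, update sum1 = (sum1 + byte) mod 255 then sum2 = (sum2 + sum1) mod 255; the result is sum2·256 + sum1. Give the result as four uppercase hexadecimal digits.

05D9

Running sums (mod 255):
  after byte 0 (0x74): sum1=116, sum2=116
  after byte 1 (0xB9): sum1=46, sum2=162
  after byte 2 (0x38): sum1=102, sum2=9
  after byte 3 (0x2F): sum1=149, sum2=158
  after byte 4 (0xF6): sum1=140, sum2=43
  after byte 5 (0x4D): sum1=217, sum2=5
Checksum = sum2·256 + sum1 = 5·256 + 217 = 1497 = 0x05D9.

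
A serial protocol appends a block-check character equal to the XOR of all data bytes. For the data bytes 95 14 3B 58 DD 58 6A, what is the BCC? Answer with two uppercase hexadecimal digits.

0D

XOR the bytes together:
  start with 0x95
  0x95 ⊕ 0x14 = 0x81
  0x81 ⊕ 0x3B = 0xBA
  0xBA ⊕ 0x58 = 0xE2
  0xE2 ⊕ 0xDD = 0x3F
  0x3F ⊕ 0x58 = 0x67
  0x67 ⊕ 0x6A = 0x0D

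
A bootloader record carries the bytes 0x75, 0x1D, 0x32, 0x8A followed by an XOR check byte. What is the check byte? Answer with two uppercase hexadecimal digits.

XOR the bytes together:
  start with 0x75
  0x75 ⊕ 0x1D = 0x68
  0x68 ⊕ 0x32 = 0x5A
  0x5A ⊕ 0x8A = 0xD0

D0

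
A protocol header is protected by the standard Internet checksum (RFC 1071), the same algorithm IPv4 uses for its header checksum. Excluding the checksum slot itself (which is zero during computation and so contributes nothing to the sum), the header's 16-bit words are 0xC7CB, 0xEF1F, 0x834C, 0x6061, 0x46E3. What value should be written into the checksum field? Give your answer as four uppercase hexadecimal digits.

1E83

One's-complement addition (fold any carry out of bit 15 back into bit 0):
  0xC7CB + 0xEF1F = 0x1B6EA → wrap carry → 0xB6EB
  0xB6EB + 0x834C = 0x13A37 → wrap carry → 0x3A38
  0x3A38 + 0x6061 = 0x09A99
  0x9A99 + 0x46E3 = 0x0E17C
One's-complement sum = 0xE17C.
Checksum = ~0xE17C & 0xFFFF = 0x1E83.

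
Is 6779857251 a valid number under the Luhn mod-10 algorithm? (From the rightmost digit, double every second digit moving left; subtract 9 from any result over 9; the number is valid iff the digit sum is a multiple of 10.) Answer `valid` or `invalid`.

From the right, keep odd positions and double even positions (subtract 9 from any doubled value over 9):
  doubled (positions 2,4,...): 1 5 7 5 3 → sum 21
  kept (positions 1,3,...): 1 2 5 9 7 → sum 24
Total = 45.
45 mod 10 = 5, so the number is invalid.

invalid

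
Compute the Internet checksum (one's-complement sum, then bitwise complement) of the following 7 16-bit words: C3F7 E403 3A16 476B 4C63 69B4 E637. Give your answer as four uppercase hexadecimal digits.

3A33

One's-complement addition (fold any carry out of bit 15 back into bit 0):
  0xC3F7 + 0xE403 = 0x1A7FA → wrap carry → 0xA7FB
  0xA7FB + 0x3A16 = 0x0E211
  0xE211 + 0x476B = 0x1297C → wrap carry → 0x297D
  0x297D + 0x4C63 = 0x075E0
  0x75E0 + 0x69B4 = 0x0DF94
  0xDF94 + 0xE637 = 0x1C5CB → wrap carry → 0xC5CC
One's-complement sum = 0xC5CC.
Checksum = ~0xC5CC & 0xFFFF = 0x3A33.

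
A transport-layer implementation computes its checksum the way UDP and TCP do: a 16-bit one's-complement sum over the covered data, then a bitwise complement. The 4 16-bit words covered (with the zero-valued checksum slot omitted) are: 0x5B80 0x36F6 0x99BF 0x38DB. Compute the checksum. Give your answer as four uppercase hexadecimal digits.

One's-complement addition (fold any carry out of bit 15 back into bit 0):
  0x5B80 + 0x36F6 = 0x09276
  0x9276 + 0x99BF = 0x12C35 → wrap carry → 0x2C36
  0x2C36 + 0x38DB = 0x06511
One's-complement sum = 0x6511.
Checksum = ~0x6511 & 0xFFFF = 0x9AEE.

9AEE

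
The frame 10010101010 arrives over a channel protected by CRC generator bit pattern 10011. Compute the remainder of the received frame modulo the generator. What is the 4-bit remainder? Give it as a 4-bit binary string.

Modulo-2 division of 10010101010 by 10011:
  pos 0: 10010 XOR 10011 = 00001
  pos 4: 11010 XOR 10011 = 01001
  pos 5: 10011 XOR 10011 = 00000
Remainder = 0000 (zero — the frame passes the CRC check).

0000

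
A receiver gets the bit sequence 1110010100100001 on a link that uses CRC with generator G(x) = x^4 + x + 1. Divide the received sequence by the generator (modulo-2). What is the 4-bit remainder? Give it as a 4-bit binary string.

0000

Modulo-2 division of 1110010100100001 by 10011:
  pos 0: 11100 XOR 10011 = 01111
  pos 1: 11111 XOR 10011 = 01100
  pos 2: 11000 XOR 10011 = 01011
  pos 3: 10111 XOR 10011 = 00100
  pos 5: 10000 XOR 10011 = 00011
  pos 8: 11100 XOR 10011 = 01111
  pos 9: 11110 XOR 10011 = 01101
  pos 10: 11010 XOR 10011 = 01001
  pos 11: 10011 XOR 10011 = 00000
Remainder = 0000 (zero — the frame passes the CRC check).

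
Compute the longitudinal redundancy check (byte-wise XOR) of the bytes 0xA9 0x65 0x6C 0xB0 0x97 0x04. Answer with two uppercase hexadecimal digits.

XOR the bytes together:
  start with 0xA9
  0xA9 ⊕ 0x65 = 0xCC
  0xCC ⊕ 0x6C = 0xA0
  0xA0 ⊕ 0xB0 = 0x10
  0x10 ⊕ 0x97 = 0x87
  0x87 ⊕ 0x04 = 0x83

83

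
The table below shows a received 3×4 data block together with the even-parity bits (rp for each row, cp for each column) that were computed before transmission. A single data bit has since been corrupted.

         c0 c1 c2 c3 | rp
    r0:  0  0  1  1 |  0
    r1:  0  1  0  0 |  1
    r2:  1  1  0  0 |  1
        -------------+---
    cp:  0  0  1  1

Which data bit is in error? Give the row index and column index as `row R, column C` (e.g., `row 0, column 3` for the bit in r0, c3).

Recompute each row's even parity and compare to rp:
  r0: data parity 0, sent rp 0 → ok
  r1: data parity 1, sent rp 1 → ok
  r2: data parity 0, sent rp 1 → mismatch
Recompute each column's even parity and compare to cp:
  c0: data parity 1, sent cp 0 → mismatch
  c1: data parity 0, sent cp 0 → ok
  c2: data parity 1, sent cp 1 → ok
  c3: data parity 1, sent cp 1 → ok
Exactly one row (r2) and one column (c0) fail → the flipped bit is at their intersection.

row 2, column 0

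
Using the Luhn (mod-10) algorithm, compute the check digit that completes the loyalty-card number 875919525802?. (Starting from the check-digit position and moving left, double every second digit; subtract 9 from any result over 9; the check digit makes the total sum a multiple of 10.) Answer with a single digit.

Partial digits right→left: 2 0 8 5 2 5 9 1 9 5 7 8
Double every second digit counting from the check-digit position (so the 1st, 3rd, 5th, ... of the partial from the right).
  doubled (with −9 where >9): 4 7 4 9 9 5 → sum 38
  kept as-is: 0 5 5 1 5 8 → sum 24
Total = 38 + 24 = 62.
Check digit = (10 − (62 mod 10)) mod 10 = 8.

8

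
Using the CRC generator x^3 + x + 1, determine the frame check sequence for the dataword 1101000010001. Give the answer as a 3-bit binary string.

110

Append 3 zeros: 1101000010001000. Divide by 1011 (XOR where the leading bit is 1):
  pos 0: 1101 XOR 1011 = 0110
  pos 1: 1100 XOR 1011 = 0111
  pos 2: 1110 XOR 1011 = 0101
  pos 3: 1010 XOR 1011 = 0001
  pos 6: 1010 XOR 1011 = 0001
  pos 9: 1001 XOR 1011 = 0010
  pos 11: 1000 XOR 1011 = 0011
Remainder (last 3 bits) = 110. This is the CRC / FCS.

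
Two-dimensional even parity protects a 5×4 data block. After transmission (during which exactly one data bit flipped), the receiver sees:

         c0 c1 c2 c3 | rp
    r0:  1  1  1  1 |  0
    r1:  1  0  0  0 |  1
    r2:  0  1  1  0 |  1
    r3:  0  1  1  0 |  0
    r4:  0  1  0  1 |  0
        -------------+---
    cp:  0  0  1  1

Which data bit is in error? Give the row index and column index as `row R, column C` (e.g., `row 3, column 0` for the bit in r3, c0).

row 2, column 3

Recompute each row's even parity and compare to rp:
  r0: data parity 0, sent rp 0 → ok
  r1: data parity 1, sent rp 1 → ok
  r2: data parity 0, sent rp 1 → mismatch
  r3: data parity 0, sent rp 0 → ok
  r4: data parity 0, sent rp 0 → ok
Recompute each column's even parity and compare to cp:
  c0: data parity 0, sent cp 0 → ok
  c1: data parity 0, sent cp 0 → ok
  c2: data parity 1, sent cp 1 → ok
  c3: data parity 0, sent cp 1 → mismatch
Exactly one row (r2) and one column (c3) fail → the flipped bit is at their intersection.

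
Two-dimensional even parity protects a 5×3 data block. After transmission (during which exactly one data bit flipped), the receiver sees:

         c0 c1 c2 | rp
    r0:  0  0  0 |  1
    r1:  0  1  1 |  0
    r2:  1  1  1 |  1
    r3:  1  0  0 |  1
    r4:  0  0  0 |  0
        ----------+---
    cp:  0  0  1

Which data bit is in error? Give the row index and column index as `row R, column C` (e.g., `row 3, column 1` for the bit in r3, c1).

row 0, column 2

Recompute each row's even parity and compare to rp:
  r0: data parity 0, sent rp 1 → mismatch
  r1: data parity 0, sent rp 0 → ok
  r2: data parity 1, sent rp 1 → ok
  r3: data parity 1, sent rp 1 → ok
  r4: data parity 0, sent rp 0 → ok
Recompute each column's even parity and compare to cp:
  c0: data parity 0, sent cp 0 → ok
  c1: data parity 0, sent cp 0 → ok
  c2: data parity 0, sent cp 1 → mismatch
Exactly one row (r0) and one column (c2) fail → the flipped bit is at their intersection.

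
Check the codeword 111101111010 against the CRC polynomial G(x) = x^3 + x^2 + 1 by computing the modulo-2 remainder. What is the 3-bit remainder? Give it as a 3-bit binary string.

Modulo-2 division of 111101111010 by 1101:
  pos 0: 1111 XOR 1101 = 0010
  pos 2: 1001 XOR 1101 = 0100
  pos 3: 1001 XOR 1101 = 0100
  pos 4: 1001 XOR 1101 = 0100
  pos 5: 1001 XOR 1101 = 0100
  pos 6: 1000 XOR 1101 = 0101
  pos 7: 1011 XOR 1101 = 0110
  pos 8: 1100 XOR 1101 = 0001
Remainder = 001 (nonzero — an error is detected).

001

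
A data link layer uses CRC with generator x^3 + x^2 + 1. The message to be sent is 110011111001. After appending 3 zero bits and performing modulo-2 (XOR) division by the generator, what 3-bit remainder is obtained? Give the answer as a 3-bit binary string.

110

Append 3 zeros: 110011111001000. Divide by 1101 (XOR where the leading bit is 1):
  pos 0: 1100 XOR 1101 = 0001
  pos 3: 1111 XOR 1101 = 0010
  pos 5: 1011 XOR 1101 = 0110
  pos 6: 1100 XOR 1101 = 0001
  pos 9: 1010 XOR 1101 = 0111
  pos 10: 1110 XOR 1101 = 0011
Remainder (last 3 bits) = 110. This is the CRC / FCS.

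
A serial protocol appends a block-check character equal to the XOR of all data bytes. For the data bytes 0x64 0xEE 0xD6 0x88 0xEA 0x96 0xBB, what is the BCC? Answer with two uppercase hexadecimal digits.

13

XOR the bytes together:
  start with 0x64
  0x64 ⊕ 0xEE = 0x8A
  0x8A ⊕ 0xD6 = 0x5C
  0x5C ⊕ 0x88 = 0xD4
  0xD4 ⊕ 0xEA = 0x3E
  0x3E ⊕ 0x96 = 0xA8
  0xA8 ⊕ 0xBB = 0x13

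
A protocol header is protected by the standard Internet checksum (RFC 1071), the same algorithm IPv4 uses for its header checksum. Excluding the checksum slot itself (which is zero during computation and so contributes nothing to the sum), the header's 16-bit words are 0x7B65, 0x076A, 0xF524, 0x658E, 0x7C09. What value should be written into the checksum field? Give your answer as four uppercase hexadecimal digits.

One's-complement addition (fold any carry out of bit 15 back into bit 0):
  0x7B65 + 0x076A = 0x082CF
  0x82CF + 0xF524 = 0x177F3 → wrap carry → 0x77F4
  0x77F4 + 0x658E = 0x0DD82
  0xDD82 + 0x7C09 = 0x1598B → wrap carry → 0x598C
One's-complement sum = 0x598C.
Checksum = ~0x598C & 0xFFFF = 0xA673.

A673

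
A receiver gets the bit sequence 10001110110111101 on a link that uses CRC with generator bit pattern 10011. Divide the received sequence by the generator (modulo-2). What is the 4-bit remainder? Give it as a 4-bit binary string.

Modulo-2 division of 10001110110111101 by 10011:
  pos 0: 10001 XOR 10011 = 00010
  pos 3: 10110 XOR 10011 = 00101
  pos 5: 10111 XOR 10011 = 00100
  pos 7: 10001 XOR 10011 = 00010
  pos 10: 10111 XOR 10011 = 00100
  pos 12: 10001 XOR 10011 = 00010
Remainder = 0010 (nonzero — an error is detected).

0010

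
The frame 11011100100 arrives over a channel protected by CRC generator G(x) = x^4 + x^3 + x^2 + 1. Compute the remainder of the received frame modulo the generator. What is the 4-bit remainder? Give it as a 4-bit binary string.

Modulo-2 division of 11011100100 by 11101:
  pos 0: 11011 XOR 11101 = 00110
  pos 2: 11010 XOR 11101 = 00111
  pos 4: 11101 XOR 11101 = 00000
Remainder = 0000 (zero — the frame passes the CRC check).

0000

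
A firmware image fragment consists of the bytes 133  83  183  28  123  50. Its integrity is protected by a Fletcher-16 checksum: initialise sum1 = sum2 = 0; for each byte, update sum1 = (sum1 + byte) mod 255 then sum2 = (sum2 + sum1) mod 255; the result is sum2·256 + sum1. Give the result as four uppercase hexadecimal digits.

1E5A

Running sums (mod 255):
  after byte 0 (133): sum1=133, sum2=133
  after byte 1 (83): sum1=216, sum2=94
  after byte 2 (183): sum1=144, sum2=238
  after byte 3 (28): sum1=172, sum2=155
  after byte 4 (123): sum1=40, sum2=195
  after byte 5 (50): sum1=90, sum2=30
Checksum = sum2·256 + sum1 = 30·256 + 90 = 7770 = 0x1E5A.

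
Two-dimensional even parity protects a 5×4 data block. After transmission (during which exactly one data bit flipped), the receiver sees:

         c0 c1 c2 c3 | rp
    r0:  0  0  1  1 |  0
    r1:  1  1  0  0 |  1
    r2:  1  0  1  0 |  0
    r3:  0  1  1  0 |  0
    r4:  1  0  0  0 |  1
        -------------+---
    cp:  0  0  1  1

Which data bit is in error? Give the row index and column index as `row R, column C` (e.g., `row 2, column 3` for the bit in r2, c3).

Recompute each row's even parity and compare to rp:
  r0: data parity 0, sent rp 0 → ok
  r1: data parity 0, sent rp 1 → mismatch
  r2: data parity 0, sent rp 0 → ok
  r3: data parity 0, sent rp 0 → ok
  r4: data parity 1, sent rp 1 → ok
Recompute each column's even parity and compare to cp:
  c0: data parity 1, sent cp 0 → mismatch
  c1: data parity 0, sent cp 0 → ok
  c2: data parity 1, sent cp 1 → ok
  c3: data parity 1, sent cp 1 → ok
Exactly one row (r1) and one column (c0) fail → the flipped bit is at their intersection.

row 1, column 0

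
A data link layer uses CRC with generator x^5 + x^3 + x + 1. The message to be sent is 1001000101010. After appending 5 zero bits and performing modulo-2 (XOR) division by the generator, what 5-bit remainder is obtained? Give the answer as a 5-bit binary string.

Append 5 zeros: 100100010101000000. Divide by 101011 (XOR where the leading bit is 1):
  pos 0: 100100 XOR 101011 = 001111
  pos 2: 111101 XOR 101011 = 010110
  pos 3: 101100 XOR 101011 = 000111
  pos 6: 111101 XOR 101011 = 010110
  pos 7: 101100 XOR 101011 = 000111
  pos 10: 111000 XOR 101011 = 010011
  pos 11: 100110 XOR 101011 = 001101
Remainder (last 5 bits) = 11010. This is the CRC / FCS.

11010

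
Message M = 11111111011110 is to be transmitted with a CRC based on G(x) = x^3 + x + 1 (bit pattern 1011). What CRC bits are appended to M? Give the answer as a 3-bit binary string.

001

Append 3 zeros: 11111111011110000. Divide by 1011 (XOR where the leading bit is 1):
  pos 0: 1111 XOR 1011 = 0100
  pos 1: 1001 XOR 1011 = 0010
  pos 3: 1011 XOR 1011 = 0000
  pos 7: 1011 XOR 1011 = 0000
  pos 11: 1100 XOR 1011 = 0111
  pos 12: 1110 XOR 1011 = 0101
  pos 13: 1010 XOR 1011 = 0001
Remainder (last 3 bits) = 001. This is the CRC / FCS.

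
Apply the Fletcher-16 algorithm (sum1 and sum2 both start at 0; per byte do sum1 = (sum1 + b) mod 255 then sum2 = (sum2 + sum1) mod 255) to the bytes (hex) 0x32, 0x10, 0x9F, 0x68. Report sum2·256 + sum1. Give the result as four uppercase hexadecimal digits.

A04A

Running sums (mod 255):
  after byte 0 (0x32): sum1=50, sum2=50
  after byte 1 (0x10): sum1=66, sum2=116
  after byte 2 (0x9F): sum1=225, sum2=86
  after byte 3 (0x68): sum1=74, sum2=160
Checksum = sum2·256 + sum1 = 160·256 + 74 = 41034 = 0xA04A.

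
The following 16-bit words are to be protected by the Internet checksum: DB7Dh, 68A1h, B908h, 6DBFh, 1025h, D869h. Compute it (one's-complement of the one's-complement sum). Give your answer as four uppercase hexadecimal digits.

One's-complement addition (fold any carry out of bit 15 back into bit 0):
  0xDB7D + 0x68A1 = 0x1441E → wrap carry → 0x441F
  0x441F + 0xB908 = 0x0FD27
  0xFD27 + 0x6DBF = 0x16AE6 → wrap carry → 0x6AE7
  0x6AE7 + 0x1025 = 0x07B0C
  0x7B0C + 0xD869 = 0x15375 → wrap carry → 0x5376
One's-complement sum = 0x5376.
Checksum = ~0x5376 & 0xFFFF = 0xAC89.

AC89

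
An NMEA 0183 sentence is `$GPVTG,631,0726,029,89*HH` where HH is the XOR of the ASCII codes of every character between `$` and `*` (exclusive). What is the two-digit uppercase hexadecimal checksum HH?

XOR the ASCII codes of the payload characters:
  'G' = 0x47 → acc = 0x47
  'P' = 0x50 → acc = 0x17
  'V' = 0x56 → acc = 0x41
  'T' = 0x54 → acc = 0x15
  'G' = 0x47 → acc = 0x52
  ',' = 0x2C → acc = 0x7E
  '6' = 0x36 → acc = 0x48
  '3' = 0x33 → acc = 0x7B
  '1' = 0x31 → acc = 0x4A
  ',' = 0x2C → acc = 0x66
  '0' = 0x30 → acc = 0x56
  '7' = 0x37 → acc = 0x61
  '2' = 0x32 → acc = 0x53
  '6' = 0x36 → acc = 0x65
  ',' = 0x2C → acc = 0x49
  '0' = 0x30 → acc = 0x79
  '2' = 0x32 → acc = 0x4B
  '9' = 0x39 → acc = 0x72
  ',' = 0x2C → acc = 0x5E
  '8' = 0x38 → acc = 0x66
  '9' = 0x39 → acc = 0x5F
Checksum = 0x5F.

5F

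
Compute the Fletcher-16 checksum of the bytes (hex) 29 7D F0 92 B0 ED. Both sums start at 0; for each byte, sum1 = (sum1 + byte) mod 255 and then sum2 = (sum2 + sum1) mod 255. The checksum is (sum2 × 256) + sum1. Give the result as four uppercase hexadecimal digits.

Running sums (mod 255):
  after byte 0 (29): sum1=41, sum2=41
  after byte 1 (7D): sum1=166, sum2=207
  after byte 2 (F0): sum1=151, sum2=103
  after byte 3 (92): sum1=42, sum2=145
  after byte 4 (B0): sum1=218, sum2=108
  after byte 5 (ED): sum1=200, sum2=53
Checksum = sum2·256 + sum1 = 53·256 + 200 = 13768 = 0x35C8.

35C8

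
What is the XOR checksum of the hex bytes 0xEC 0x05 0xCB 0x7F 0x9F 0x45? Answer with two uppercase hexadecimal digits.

XOR the bytes together:
  start with 0xEC
  0xEC ⊕ 0x05 = 0xE9
  0xE9 ⊕ 0xCB = 0x22
  0x22 ⊕ 0x7F = 0x5D
  0x5D ⊕ 0x9F = 0xC2
  0xC2 ⊕ 0x45 = 0x87

87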